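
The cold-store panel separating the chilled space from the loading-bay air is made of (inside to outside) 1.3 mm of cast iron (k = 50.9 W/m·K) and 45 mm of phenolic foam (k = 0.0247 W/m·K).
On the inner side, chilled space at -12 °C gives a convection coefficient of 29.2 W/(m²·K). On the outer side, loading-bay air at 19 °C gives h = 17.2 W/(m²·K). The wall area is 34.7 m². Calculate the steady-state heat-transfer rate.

Model the wall as resistances in series:
R_inner film = 1/(h_i·A) = 1/(29.2×34.7) = 9.869×10^-4 K/W
R_cast iron = L/(kA) = 0.0013/(50.9×34.7) = 7.36×10^-7 K/W
R_phenolic foam = L/(kA) = 0.045/(0.0247×34.7) = 0.0525 K/W
R_outer film = 1/(h_o·A) = 1/(17.2×34.7) = 0.001675 K/W
R_total = 0.05517 K/W
Q = ΔT / R_total = 31 / 0.05517

Q ≈ 562 W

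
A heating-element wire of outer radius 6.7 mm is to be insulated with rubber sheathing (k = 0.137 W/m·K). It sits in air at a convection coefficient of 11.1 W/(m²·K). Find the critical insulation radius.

r_cr ≈ 12.3 mm

For a cylinder r_cr = k/h = 0.137/11.1
r_cr = 12.3 mm; since the bare radius (6.7 mm) is below r_cr, adding a thin layer of insulation will *increase* heat loss.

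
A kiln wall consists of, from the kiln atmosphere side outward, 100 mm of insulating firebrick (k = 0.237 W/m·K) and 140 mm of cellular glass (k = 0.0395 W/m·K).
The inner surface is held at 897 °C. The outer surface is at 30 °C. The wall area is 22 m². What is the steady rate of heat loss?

Q ≈ 4810 W

Treating each layer as a thermal resistance in series:
R_insulating firebrick = L/(kA) = 0.1/(0.237×22) = 0.01918 K/W
R_cellular glass = L/(kA) = 0.14/(0.0395×22) = 0.1611 K/W
R_total = 0.1803 K/W
Q = ΔT / R_total = 867 / 0.1803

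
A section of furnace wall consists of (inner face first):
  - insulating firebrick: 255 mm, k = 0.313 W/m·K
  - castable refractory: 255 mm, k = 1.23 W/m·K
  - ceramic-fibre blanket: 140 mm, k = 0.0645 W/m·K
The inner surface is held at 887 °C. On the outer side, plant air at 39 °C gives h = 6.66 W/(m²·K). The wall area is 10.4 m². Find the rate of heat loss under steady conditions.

Q ≈ 2640 W

Thermal resistances in series:
R_insulating firebrick = L/(kA) = 0.255/(0.313×10.4) = 0.07834 K/W
R_castable refractory = L/(kA) = 0.255/(1.23×10.4) = 0.01993 K/W
R_ceramic-fibre blanket = L/(kA) = 0.14/(0.0645×10.4) = 0.2087 K/W
R_outer film = 1/(h_o·A) = 1/(6.66×10.4) = 0.01444 K/W
R_total = 0.3214 K/W
Q = ΔT / R_total = 848 / 0.3214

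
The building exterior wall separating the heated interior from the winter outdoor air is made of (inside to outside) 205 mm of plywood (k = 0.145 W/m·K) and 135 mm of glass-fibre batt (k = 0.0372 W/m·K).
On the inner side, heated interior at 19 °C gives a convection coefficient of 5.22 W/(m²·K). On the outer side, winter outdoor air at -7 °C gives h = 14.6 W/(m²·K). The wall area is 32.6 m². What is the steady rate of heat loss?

Series thermal resistances:
R_inner film = 1/(h_i·A) = 1/(5.22×32.6) = 0.005876 K/W
R_plywood = L/(kA) = 0.205/(0.145×32.6) = 0.04337 K/W
R_glass-fibre batt = L/(kA) = 0.135/(0.0372×32.6) = 0.1113 K/W
R_outer film = 1/(h_o·A) = 1/(14.6×32.6) = 0.002101 K/W
R_total = 0.1627 K/W
Q = ΔT / R_total = 26 / 0.1627

Q ≈ 160 W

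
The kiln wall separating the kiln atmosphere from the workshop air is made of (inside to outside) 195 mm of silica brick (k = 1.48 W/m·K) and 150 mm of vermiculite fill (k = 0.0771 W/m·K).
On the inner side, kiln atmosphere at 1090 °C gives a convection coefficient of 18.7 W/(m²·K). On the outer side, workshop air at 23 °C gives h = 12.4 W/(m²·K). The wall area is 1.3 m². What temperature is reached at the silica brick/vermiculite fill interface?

T ≈ 1000 °C

Using the resistance-network approach (series):
R_inner film = 1/(h_i·A) = 1/(18.7×1.3) = 0.04114 K/W
R_silica brick = L/(kA) = 0.195/(1.48×1.3) = 0.1014 K/W
R_vermiculite fill = L/(kA) = 0.15/(0.0771×1.3) = 1.497 K/W
R_outer film = 1/(h_o·A) = 1/(12.4×1.3) = 0.06203 K/W
R_total = 1.701 K/W;  Q = ΔT/R_total = 1067/1.701 = 627.2 W
T_interface = T_inner − Q·ΣR(inner→interface) = 1090 − 627×0.1425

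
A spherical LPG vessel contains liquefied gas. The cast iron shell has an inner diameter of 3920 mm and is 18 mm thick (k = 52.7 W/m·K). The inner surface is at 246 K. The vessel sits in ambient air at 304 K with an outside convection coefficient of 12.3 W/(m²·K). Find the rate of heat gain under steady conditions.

For a spherical shell R = (1/r₁ − 1/r₂)/(4πk); film R = 1/(h·4πr²). In series:
R_cast iron shell = (1/1.96 − 1/1.978)/(4π×52.7) = 7.011×10^-6 K/W
R_outer film = 1/(h·4πr_o²) = 1/(12.3×4π×1.978²) = 0.001654 K/W
R_total = 0.001661 K/W
Q = ΔT/R_total = 58/0.001661

Q ≈ 34900 W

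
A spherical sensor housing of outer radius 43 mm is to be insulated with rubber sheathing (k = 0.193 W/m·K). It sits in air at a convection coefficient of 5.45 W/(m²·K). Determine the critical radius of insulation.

r_cr ≈ 70.8 mm

For a sphere r_cr = 2k/h = 2×0.193/5.45
r_cr = 70.8 mm; since the bare radius (43 mm) is below r_cr, adding a thin layer of insulation will *increase* heat loss.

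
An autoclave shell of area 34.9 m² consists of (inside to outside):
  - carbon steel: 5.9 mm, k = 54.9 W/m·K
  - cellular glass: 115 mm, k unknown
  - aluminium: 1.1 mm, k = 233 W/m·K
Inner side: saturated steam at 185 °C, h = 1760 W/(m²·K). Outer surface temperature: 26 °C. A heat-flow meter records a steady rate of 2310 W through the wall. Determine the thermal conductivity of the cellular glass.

Using the resistance-network approach (series):
R_inner film = 1/(h_i·A) = 1/(1760×34.9) = 1.628×10^-5 K/W
R_carbon steel = L/(kA) = 0.0059/(54.9×34.9) = 3.079×10^-6 K/W
R_aluminium = L/(kA) = 0.0011/(233×34.9) = 1.353×10^-7 K/W
Sum of known resistances R_other = 1.949×10^-5 K/W
Total R = ΔT/Q = 159/2310 = 0.06883 K/W
R_cellular glass = R_total − R_other = 0.06881 K/W
k = L/(R·A) = 0.115/(0.06881×34.9)

k ≈ 0.0479 W/(m·K)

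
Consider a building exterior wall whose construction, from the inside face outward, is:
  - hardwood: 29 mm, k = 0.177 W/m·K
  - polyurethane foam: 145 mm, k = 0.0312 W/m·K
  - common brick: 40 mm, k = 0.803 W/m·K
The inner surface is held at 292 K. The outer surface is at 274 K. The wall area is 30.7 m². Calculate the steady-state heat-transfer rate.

Q ≈ 114 W

Thermal resistances in series:
R_hardwood = L/(kA) = 0.029/(0.177×30.7) = 0.005337 K/W
R_polyurethane foam = L/(kA) = 0.145/(0.0312×30.7) = 0.1514 K/W
R_common brick = L/(kA) = 0.04/(0.803×30.7) = 0.001623 K/W
R_total = 0.1583 K/W
Q = ΔT / R_total = 18 / 0.1583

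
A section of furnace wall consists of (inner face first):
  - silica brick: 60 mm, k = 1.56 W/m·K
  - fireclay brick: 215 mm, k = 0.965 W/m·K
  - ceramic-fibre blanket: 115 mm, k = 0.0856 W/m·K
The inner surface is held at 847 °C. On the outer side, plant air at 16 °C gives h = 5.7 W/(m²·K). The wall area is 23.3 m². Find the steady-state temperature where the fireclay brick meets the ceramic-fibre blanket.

Series thermal resistances:
R_silica brick = L/(kA) = 0.06/(1.56×23.3) = 0.001651 K/W
R_fireclay brick = L/(kA) = 0.215/(0.965×23.3) = 0.009562 K/W
R_ceramic-fibre blanket = L/(kA) = 0.115/(0.0856×23.3) = 0.05766 K/W
R_outer film = 1/(h_o·A) = 1/(5.7×23.3) = 0.00753 K/W
R_total = 0.0764 K/W;  Q = ΔT/R_total = 831/0.0764 = 10880 W
T_interface = T_inner − Q·ΣR(inner→interface) = 847 − 10900×0.01121

T ≈ 725 °C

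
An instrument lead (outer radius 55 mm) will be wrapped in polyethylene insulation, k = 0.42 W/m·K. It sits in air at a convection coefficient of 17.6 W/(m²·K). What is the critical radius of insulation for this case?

For a cylinder r_cr = k/h = 0.42/17.6
r_cr = 23.9 mm; since the bare radius (55 mm) is above r_cr, any added insulation will reduce heat loss.

r_cr ≈ 23.9 mm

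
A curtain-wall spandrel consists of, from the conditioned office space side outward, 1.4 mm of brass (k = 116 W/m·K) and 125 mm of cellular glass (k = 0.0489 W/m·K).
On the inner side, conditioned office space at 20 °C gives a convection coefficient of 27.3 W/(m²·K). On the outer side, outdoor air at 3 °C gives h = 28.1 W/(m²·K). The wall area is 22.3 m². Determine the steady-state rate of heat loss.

Q ≈ 144 W

Treating each layer as a thermal resistance in series:
R_inner film = 1/(h_i·A) = 1/(27.3×22.3) = 0.001643 K/W
R_brass = L/(kA) = 0.0014/(116×22.3) = 5.412×10^-7 K/W
R_cellular glass = L/(kA) = 0.125/(0.0489×22.3) = 0.1146 K/W
R_outer film = 1/(h_o·A) = 1/(28.1×22.3) = 0.001596 K/W
R_total = 0.1179 K/W
Q = ΔT / R_total = 17 / 0.1179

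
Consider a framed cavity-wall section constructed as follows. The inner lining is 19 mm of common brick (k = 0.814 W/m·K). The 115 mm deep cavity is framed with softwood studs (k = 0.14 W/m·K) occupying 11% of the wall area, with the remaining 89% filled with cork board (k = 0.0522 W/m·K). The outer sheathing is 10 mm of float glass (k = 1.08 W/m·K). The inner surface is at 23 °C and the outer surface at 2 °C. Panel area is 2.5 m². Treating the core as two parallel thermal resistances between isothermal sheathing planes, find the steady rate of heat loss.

Q ≈ 27.8 W

Sheathing layers in series; stud and cavity paths in parallel between them.
R_inner = 0.019/(0.814×2.5) = 0.009337 K/W
R_stud  = 0.115/(0.14×0.11×2.5) = 2.987 K/W
R_cav   = 0.115/(0.0522×0.89×2.5) = 0.9901 K/W
1/R_core = 1/R_stud + 1/R_cav → R_core = 0.7436 K/W
R_outer = 0.01/(1.08×2.5) = 0.003704 K/W
R_total = 0.7567 K/W
Q = ΔT/R_total = 21/0.7567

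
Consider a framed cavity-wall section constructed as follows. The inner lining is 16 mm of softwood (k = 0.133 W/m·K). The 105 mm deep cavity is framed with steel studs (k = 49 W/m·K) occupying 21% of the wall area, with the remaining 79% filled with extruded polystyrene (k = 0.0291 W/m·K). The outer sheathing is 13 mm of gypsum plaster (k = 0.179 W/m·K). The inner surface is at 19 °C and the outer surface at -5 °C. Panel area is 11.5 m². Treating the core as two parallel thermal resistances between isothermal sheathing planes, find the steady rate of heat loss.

Sheathing layers in series; stud and cavity paths in parallel between them.
R_inner = 0.016/(0.133×11.5) = 0.01046 K/W
R_stud  = 0.105/(49×0.21×11.5) = 8.873×10^-4 K/W
R_cav   = 0.105/(0.0291×0.79×11.5) = 0.3972 K/W
1/R_core = 1/R_stud + 1/R_cav → R_core = 8.853×10^-4 K/W
R_outer = 0.013/(0.179×11.5) = 0.006315 K/W
R_total = 0.01766 K/W
Q = ΔT/R_total = 24/0.01766

Q ≈ 1360 W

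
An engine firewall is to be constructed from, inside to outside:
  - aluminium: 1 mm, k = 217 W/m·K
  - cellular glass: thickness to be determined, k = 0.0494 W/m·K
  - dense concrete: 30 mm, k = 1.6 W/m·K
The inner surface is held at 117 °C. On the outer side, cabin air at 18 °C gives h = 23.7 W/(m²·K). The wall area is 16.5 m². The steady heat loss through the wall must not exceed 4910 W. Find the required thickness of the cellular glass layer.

L ≈ 13.4 mm

Series thermal resistances:
R_aluminium = L/(kA) = 0.001/(217×16.5) = 2.793×10^-7 K/W
R_dense concrete = L/(kA) = 0.03/(1.6×16.5) = 0.001136 K/W
R_outer film = 1/(h_o·A) = 1/(23.7×16.5) = 0.002557 K/W
Sum of the known resistances R_other = 0.003694 K/W
Required total resistance R_tot = ΔT/Q_allow = 99/4910 = 0.02016 K/W
R_cellular glass = R_tot − R_other = 0.01647 K/W
L = R·k·A = 0.01647×0.0494×16.5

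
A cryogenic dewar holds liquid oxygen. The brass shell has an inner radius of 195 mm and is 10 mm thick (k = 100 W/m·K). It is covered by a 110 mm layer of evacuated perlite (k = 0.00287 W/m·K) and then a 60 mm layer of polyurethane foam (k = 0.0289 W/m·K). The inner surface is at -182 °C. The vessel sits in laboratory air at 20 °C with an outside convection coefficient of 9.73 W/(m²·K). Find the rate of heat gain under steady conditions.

Q ≈ 4.15 W

Each spherical layer contributes R = (1/r_i − 1/r_o)/(4πk):
R_brass shell = (1/0.195 − 1/0.205)/(4π×100) = 1.991×10^-4 K/W
R_evacuated perlite = (1/0.205 − 1/0.315)/(4π×0.00287) = 47.23 K/W
R_polyurethane foam = (1/0.315 − 1/0.375)/(4π×0.0289) = 1.399 K/W
R_outer film = 1/(h·4πr_o²) = 1/(9.73×4π×0.375²) = 0.05816 K/W
R_total = 48.69 K/W
Q = ΔT/R_total = 202/48.69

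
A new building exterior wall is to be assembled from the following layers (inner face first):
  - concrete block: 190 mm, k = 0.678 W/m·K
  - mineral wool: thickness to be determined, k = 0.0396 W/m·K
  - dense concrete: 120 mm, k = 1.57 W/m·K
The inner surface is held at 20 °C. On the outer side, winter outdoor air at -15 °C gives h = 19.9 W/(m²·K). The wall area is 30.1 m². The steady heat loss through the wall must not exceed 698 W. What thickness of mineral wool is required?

L ≈ 43.7 mm

Treating each layer as a thermal resistance in series:
R_concrete block = L/(kA) = 0.19/(0.678×30.1) = 0.00931 K/W
R_dense concrete = L/(kA) = 0.12/(1.57×30.1) = 0.002539 K/W
R_outer film = 1/(h_o·A) = 1/(19.9×30.1) = 0.001669 K/W
Sum of the known resistances R_other = 0.01352 K/W
Required total resistance R_tot = ΔT/Q_allow = 35/698 = 0.05014 K/W
R_mineral wool = R_tot − R_other = 0.03662 K/W
L = R·k·A = 0.03662×0.0396×30.1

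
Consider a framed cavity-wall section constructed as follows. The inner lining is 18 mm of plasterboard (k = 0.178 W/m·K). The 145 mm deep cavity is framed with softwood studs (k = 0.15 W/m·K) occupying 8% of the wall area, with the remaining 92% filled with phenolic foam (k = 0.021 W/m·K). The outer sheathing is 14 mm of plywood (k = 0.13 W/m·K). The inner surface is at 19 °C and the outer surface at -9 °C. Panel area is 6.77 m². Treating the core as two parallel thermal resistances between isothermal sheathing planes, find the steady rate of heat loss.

Q ≈ 39.2 W

Sheathing layers in series; stud and cavity paths in parallel between them.
R_inner = 0.018/(0.178×6.77) = 0.01494 K/W
R_stud  = 0.145/(0.15×0.08×6.77) = 1.785 K/W
R_cav   = 0.145/(0.021×0.92×6.77) = 1.109 K/W
1/R_core = 1/R_stud + 1/R_cav → R_core = 0.6838 K/W
R_outer = 0.014/(0.13×6.77) = 0.01591 K/W
R_total = 0.7147 K/W
Q = ΔT/R_total = 28/0.7147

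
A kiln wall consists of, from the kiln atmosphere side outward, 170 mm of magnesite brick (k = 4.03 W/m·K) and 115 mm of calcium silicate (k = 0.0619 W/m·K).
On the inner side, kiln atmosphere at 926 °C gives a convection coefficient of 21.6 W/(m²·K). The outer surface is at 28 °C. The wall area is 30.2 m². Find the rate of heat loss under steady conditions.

Series thermal resistances:
R_inner film = 1/(h_i·A) = 1/(21.6×30.2) = 0.001533 K/W
R_magnesite brick = L/(kA) = 0.17/(4.03×30.2) = 0.001397 K/W
R_calcium silicate = L/(kA) = 0.115/(0.0619×30.2) = 0.06152 K/W
R_total = 0.06445 K/W
Q = ΔT / R_total = 898 / 0.06445

Q ≈ 13900 W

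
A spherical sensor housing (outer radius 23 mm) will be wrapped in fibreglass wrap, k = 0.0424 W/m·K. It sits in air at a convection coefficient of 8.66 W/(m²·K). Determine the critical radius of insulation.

r_cr ≈ 9.79 mm

For a sphere r_cr = 2k/h = 2×0.0424/8.66
r_cr = 9.79 mm; since the bare radius (23 mm) is above r_cr, any added insulation will reduce heat loss.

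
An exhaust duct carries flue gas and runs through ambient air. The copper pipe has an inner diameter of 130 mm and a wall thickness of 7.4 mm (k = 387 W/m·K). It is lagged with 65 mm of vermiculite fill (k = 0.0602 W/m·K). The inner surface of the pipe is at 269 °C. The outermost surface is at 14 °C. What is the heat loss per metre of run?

For a radial system each layer contributes R = ln(r_out/r_in)/(2πkL); films add R = 1/(hA).
R_copper pipe wall = ln(72.4/65)/(2π×387×1) = 4.434×10^-5 K/W
R_vermiculite fill = ln(137.4/72.4)/(2π×0.0602×1) = 1.694 K/W
R_total = 1.694 K/W
Q = ΔT/R_total = 255/1.694

q′ ≈ 151 W/m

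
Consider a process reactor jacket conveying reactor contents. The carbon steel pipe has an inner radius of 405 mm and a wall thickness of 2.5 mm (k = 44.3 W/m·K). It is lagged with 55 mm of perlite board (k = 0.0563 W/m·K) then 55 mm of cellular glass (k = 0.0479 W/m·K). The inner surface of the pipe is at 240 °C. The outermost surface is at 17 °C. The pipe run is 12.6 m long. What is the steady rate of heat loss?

Per-layer cylindrical resistances, series-summed:
R_carbon steel pipe wall = ln(407.5/405)/(2π×44.3×12.6) = 1.755×10^-6 K/W
R_perlite board = ln(462.5/407.5)/(2π×0.0563×12.6) = 0.0284 K/W
R_cellular glass = ln(517.5/462.5)/(2π×0.0479×12.6) = 0.02963 K/W
R_total = 0.05804 K/W
Q = ΔT/R_total = 223/0.05804

Q ≈ 3840 W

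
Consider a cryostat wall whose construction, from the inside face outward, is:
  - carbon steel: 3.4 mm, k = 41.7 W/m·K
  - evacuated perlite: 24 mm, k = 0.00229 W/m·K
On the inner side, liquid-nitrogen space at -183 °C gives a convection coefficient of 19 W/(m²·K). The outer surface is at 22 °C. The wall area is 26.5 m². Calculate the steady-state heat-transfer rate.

Model the wall as resistances in series:
R_inner film = 1/(h_i·A) = 1/(19×26.5) = 0.001986 K/W
R_carbon steel = L/(kA) = 0.0034/(41.7×26.5) = 3.077×10^-6 K/W
R_evacuated perlite = L/(kA) = 0.024/(0.00229×26.5) = 0.3955 K/W
R_total = 0.3975 K/W
Q = ΔT / R_total = 205 / 0.3975

Q ≈ 516 W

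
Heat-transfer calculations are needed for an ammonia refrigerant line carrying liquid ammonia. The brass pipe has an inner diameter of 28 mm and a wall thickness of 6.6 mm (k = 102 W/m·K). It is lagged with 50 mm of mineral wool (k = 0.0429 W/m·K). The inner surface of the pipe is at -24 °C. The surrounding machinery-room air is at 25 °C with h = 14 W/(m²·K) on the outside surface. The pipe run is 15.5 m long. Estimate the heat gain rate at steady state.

Cylindrical conduction, so R = ln(r₂/r₁)/(2πkL) per layer, in series:
R_brass pipe wall = ln(20.6/14)/(2π×102×15.5) = 3.888×10^-5 K/W
R_mineral wool = ln(70.6/20.6)/(2π×0.0429×15.5) = 0.2948 K/W
R_outer film = 1/(h_o·2πr_oL) = 1/(14×2π×0.0706×15.5) = 0.01039 K/W
R_total = 0.3052 K/W
Q = ΔT/R_total = 49/0.3052

Q ≈ 161 W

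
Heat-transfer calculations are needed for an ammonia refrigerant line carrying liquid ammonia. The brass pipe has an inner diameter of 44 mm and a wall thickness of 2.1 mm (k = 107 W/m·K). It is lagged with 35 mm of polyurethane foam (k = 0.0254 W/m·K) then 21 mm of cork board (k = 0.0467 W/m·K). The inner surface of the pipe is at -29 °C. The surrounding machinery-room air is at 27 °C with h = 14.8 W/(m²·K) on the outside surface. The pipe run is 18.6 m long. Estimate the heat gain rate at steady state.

Q ≈ 153 W

Treating each annulus and film as a series resistance:
R_brass pipe wall = ln(24.1/22)/(2π×107×18.6) = 7.291×10^-6 K/W
R_polyurethane foam = ln(59.1/24.1)/(2π×0.0254×18.6) = 0.3022 K/W
R_cork board = ln(80.1/59.1)/(2π×0.0467×18.6) = 0.05571 K/W
R_outer film = 1/(h_o·2πr_oL) = 1/(14.8×2π×0.0801×18.6) = 0.007218 K/W
R_total = 0.3651 K/W
Q = ΔT/R_total = 56/0.3651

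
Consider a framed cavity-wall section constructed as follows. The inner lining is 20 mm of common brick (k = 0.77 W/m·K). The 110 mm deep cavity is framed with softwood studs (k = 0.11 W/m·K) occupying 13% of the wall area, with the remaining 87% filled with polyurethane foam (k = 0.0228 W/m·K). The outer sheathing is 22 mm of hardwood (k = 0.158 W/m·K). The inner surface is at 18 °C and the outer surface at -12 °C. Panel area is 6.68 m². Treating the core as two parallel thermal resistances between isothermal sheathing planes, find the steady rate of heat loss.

Q ≈ 59.2 W

Sheathing layers in series; stud and cavity paths in parallel between them.
R_inner = 0.02/(0.77×6.68) = 0.003888 K/W
R_stud  = 0.11/(0.11×0.13×6.68) = 1.152 K/W
R_cav   = 0.11/(0.0228×0.87×6.68) = 0.8302 K/W
1/R_core = 1/R_stud + 1/R_cav → R_core = 0.4824 K/W
R_outer = 0.022/(0.158×6.68) = 0.02084 K/W
R_total = 0.5071 K/W
Q = ΔT/R_total = 30/0.5071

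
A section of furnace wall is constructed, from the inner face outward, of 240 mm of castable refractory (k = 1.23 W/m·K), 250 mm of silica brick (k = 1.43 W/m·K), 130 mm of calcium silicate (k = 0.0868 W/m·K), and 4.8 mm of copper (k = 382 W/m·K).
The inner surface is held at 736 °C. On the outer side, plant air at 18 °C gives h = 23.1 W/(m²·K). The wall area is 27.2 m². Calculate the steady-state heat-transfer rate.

Q ≈ 10200 W

Treating each layer as a thermal resistance in series:
R_castable refractory = L/(kA) = 0.24/(1.23×27.2) = 0.007174 K/W
R_silica brick = L/(kA) = 0.25/(1.43×27.2) = 0.006427 K/W
R_calcium silicate = L/(kA) = 0.13/(0.0868×27.2) = 0.05506 K/W
R_copper = L/(kA) = 0.0048/(382×27.2) = 4.62×10^-7 K/W
R_outer film = 1/(h_o·A) = 1/(23.1×27.2) = 0.001592 K/W
R_total = 0.07026 K/W
Q = ΔT / R_total = 718 / 0.07026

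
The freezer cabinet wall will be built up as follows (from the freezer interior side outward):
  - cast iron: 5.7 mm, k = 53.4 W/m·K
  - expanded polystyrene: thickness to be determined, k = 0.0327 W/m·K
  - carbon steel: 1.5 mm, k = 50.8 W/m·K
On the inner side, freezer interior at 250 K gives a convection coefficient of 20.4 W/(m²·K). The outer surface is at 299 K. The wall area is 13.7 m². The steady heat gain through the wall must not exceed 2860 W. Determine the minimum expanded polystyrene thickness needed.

L ≈ 6.07 mm

Using the resistance-network approach (series):
R_inner film = 1/(h_i·A) = 1/(20.4×13.7) = 0.003578 K/W
R_cast iron = L/(kA) = 0.0057/(53.4×13.7) = 7.791×10^-6 K/W
R_carbon steel = L/(kA) = 0.0015/(50.8×13.7) = 2.155×10^-6 K/W
Sum of the known resistances R_other = 0.003588 K/W
Required total resistance R_tot = ΔT/Q_allow = 49/2860 = 0.01713 K/W
R_expanded polystyrene = R_tot − R_other = 0.01354 K/W
L = R·k·A = 0.01354×0.0327×13.7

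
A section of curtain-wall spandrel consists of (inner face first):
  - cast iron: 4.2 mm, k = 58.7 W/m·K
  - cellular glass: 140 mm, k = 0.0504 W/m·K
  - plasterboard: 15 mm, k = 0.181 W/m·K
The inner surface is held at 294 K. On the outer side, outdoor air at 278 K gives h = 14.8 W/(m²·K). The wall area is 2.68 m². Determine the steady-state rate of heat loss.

Thermal resistances in series:
R_cast iron = L/(kA) = 0.0042/(58.7×2.68) = 2.67×10^-5 K/W
R_cellular glass = L/(kA) = 0.14/(0.0504×2.68) = 1.036 K/W
R_plasterboard = L/(kA) = 0.015/(0.181×2.68) = 0.03092 K/W
R_outer film = 1/(h_o·A) = 1/(14.8×2.68) = 0.02521 K/W
R_total = 1.093 K/W
Q = ΔT / R_total = 16 / 1.093

Q ≈ 14.6 W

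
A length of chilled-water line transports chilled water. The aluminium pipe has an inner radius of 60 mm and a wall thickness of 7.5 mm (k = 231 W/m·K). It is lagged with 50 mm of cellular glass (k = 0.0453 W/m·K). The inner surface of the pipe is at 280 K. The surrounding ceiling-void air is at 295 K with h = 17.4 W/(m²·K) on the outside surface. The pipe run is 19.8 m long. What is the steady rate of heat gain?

For a radial system each layer contributes R = ln(r_out/r_in)/(2πkL); films add R = 1/(hA).
R_aluminium pipe wall = ln(67.5/60)/(2π×231×19.8) = 4.099×10^-6 K/W
R_cellular glass = ln(117.5/67.5)/(2π×0.0453×19.8) = 0.09836 K/W
R_outer film = 1/(h_o·2πr_oL) = 1/(17.4×2π×0.1175×19.8) = 0.003932 K/W
R_total = 0.1023 K/W
Q = ΔT/R_total = 15/0.1023

Q ≈ 147 W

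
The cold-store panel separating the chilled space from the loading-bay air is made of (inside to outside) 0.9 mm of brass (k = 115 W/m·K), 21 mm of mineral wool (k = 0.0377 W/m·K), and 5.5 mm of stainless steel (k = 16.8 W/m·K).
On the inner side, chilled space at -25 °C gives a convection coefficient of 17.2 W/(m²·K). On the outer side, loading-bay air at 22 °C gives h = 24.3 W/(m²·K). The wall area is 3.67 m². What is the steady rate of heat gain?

Using the resistance-network approach (series):
R_inner film = 1/(h_i·A) = 1/(17.2×3.67) = 0.01584 K/W
R_brass = L/(kA) = 0.0009/(115×3.67) = 2.132×10^-6 K/W
R_mineral wool = L/(kA) = 0.021/(0.0377×3.67) = 0.1518 K/W
R_stainless steel = L/(kA) = 0.0055/(16.8×3.67) = 8.92×10^-5 K/W
R_outer film = 1/(h_o·A) = 1/(24.3×3.67) = 0.01121 K/W
R_total = 0.1789 K/W
Q = ΔT / R_total = 47 / 0.1789

Q ≈ 263 W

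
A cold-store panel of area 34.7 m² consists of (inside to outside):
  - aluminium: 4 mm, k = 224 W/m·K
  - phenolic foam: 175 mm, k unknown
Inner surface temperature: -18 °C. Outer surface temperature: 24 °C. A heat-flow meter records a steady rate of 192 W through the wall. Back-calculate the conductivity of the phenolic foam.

k ≈ 0.0231 W/(m·K)

Series thermal resistances:
R_aluminium = L/(kA) = 0.004/(224×34.7) = 5.146×10^-7 K/W
Sum of known resistances R_other = 5.146×10^-7 K/W
Total R = ΔT/Q = 42/192 = 0.2188 K/W
R_phenolic foam = R_total − R_other = 0.2187 K/W
k = L/(R·A) = 0.175/(0.2187×34.7)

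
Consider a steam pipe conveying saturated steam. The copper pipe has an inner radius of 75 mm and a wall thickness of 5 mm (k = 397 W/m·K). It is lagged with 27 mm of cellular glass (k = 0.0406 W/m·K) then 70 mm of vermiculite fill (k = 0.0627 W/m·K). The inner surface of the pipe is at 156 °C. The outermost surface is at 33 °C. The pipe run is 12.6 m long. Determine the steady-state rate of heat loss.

Q ≈ 641 W

Per-layer cylindrical resistances, series-summed:
R_copper pipe wall = ln(80/75)/(2π×397×12.6) = 2.053×10^-6 K/W
R_cellular glass = ln(107/80)/(2π×0.0406×12.6) = 0.09047 K/W
R_vermiculite fill = ln(177/107)/(2π×0.0627×12.6) = 0.1014 K/W
R_total = 0.1919 K/W
Q = ΔT/R_total = 123/0.1919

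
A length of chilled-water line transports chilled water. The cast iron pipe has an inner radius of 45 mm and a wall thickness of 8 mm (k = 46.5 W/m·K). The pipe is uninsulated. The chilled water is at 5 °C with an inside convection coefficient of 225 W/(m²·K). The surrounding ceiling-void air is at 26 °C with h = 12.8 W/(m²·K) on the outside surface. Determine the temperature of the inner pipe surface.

Radial resistances (cylindrical: R_cond = ln(r_o/r_i)/(2πkL), R_conv = 1/(h·2πrL)):
R_inner film = 1/(h_i·2πr₁L) = 1/(225×2π×0.045×1) = 0.01572 K/W
R_cast iron pipe wall = ln(53/45)/(2π×46.5×1) = 5.601×10^-4 K/W
R_outer film = 1/(h_o·2πr_oL) = 1/(12.8×2π×0.053×1) = 0.2346 K/W
R_total = 0.2509 K/W
Q = ΔT/R_total = 21/0.2509
Q = 83.7 W/m
T_interface = T_inner + Q·ΣR(inner→interface) = 5 + 83.7×0.01572

T ≈ 6.32 °C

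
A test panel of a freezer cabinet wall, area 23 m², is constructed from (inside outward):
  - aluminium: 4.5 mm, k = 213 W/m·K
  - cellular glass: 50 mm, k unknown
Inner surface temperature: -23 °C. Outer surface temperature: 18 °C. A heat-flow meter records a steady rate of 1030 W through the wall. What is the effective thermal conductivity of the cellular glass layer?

Model the wall as resistances in series:
R_aluminium = L/(kA) = 0.0045/(213×23) = 9.186×10^-7 K/W
Sum of known resistances R_other = 9.186×10^-7 K/W
Total R = ΔT/Q = 41/1030 = 0.03981 K/W
R_cellular glass = R_total − R_other = 0.0398 K/W
k = L/(R·A) = 0.05/(0.0398×23)

k ≈ 0.0546 W/(m·K)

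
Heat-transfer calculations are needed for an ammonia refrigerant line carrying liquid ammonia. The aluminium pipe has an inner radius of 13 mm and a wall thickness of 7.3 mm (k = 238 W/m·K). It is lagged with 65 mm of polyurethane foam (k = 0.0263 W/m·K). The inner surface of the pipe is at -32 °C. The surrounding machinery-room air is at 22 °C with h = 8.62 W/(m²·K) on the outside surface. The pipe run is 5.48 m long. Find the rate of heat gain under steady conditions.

Q ≈ 33.2 W

For a radial system each layer contributes R = ln(r_out/r_in)/(2πkL); films add R = 1/(hA).
R_aluminium pipe wall = ln(20.3/13)/(2π×238×5.48) = 5.438×10^-5 K/W
R_polyurethane foam = ln(85.3/20.3)/(2π×0.0263×5.48) = 1.585 K/W
R_outer film = 1/(h_o·2πr_oL) = 1/(8.62×2π×0.0853×5.48) = 0.0395 K/W
R_total = 1.625 K/W
Q = ΔT/R_total = 54/1.625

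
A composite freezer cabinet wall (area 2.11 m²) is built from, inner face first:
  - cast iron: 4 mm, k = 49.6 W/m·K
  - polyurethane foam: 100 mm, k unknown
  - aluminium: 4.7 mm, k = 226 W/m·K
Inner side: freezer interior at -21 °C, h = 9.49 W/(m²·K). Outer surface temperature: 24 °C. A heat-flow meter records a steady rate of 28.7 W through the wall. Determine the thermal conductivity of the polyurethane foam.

Model the wall as resistances in series:
R_inner film = 1/(h_i·A) = 1/(9.49×2.11) = 0.04994 K/W
R_cast iron = L/(kA) = 0.004/(49.6×2.11) = 3.822×10^-5 K/W
R_aluminium = L/(kA) = 0.0047/(226×2.11) = 9.856×10^-6 K/W
Sum of known resistances R_other = 0.04999 K/W
Total R = ΔT/Q = 45/28.7 = 1.568 K/W
R_polyurethane foam = R_total − R_other = 1.518 K/W
k = L/(R·A) = 0.1/(1.518×2.11)

k ≈ 0.0312 W/(m·K)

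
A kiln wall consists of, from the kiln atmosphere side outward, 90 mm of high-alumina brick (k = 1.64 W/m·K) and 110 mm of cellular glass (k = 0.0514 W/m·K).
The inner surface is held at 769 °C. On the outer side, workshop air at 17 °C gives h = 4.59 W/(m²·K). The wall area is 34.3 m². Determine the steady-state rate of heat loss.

Q ≈ 10700 W

Model the wall as resistances in series:
R_high-alumina brick = L/(kA) = 0.09/(1.64×34.3) = 0.0016 K/W
R_cellular glass = L/(kA) = 0.11/(0.0514×34.3) = 0.06239 K/W
R_outer film = 1/(h_o·A) = 1/(4.59×34.3) = 0.006352 K/W
R_total = 0.07034 K/W
Q = ΔT / R_total = 752 / 0.07034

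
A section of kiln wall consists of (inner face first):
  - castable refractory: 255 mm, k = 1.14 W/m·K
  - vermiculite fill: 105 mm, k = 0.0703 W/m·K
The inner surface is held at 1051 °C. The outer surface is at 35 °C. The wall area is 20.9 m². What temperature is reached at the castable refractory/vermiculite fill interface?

Series thermal resistances:
R_castable refractory = L/(kA) = 0.255/(1.14×20.9) = 0.0107 K/W
R_vermiculite fill = L/(kA) = 0.105/(0.0703×20.9) = 0.07146 K/W
R_total = 0.08217 K/W;  Q = ΔT/R_total = 1016/0.08217 = 12370 W
T_interface = T_inner − Q·ΣR(inner→interface) = 1051 − 12400×0.0107

T ≈ 919 °C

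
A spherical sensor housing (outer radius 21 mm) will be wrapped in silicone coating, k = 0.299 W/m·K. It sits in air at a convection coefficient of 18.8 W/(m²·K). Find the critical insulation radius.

For a sphere r_cr = 2k/h = 2×0.299/18.8
r_cr = 31.8 mm; since the bare radius (21 mm) is below r_cr, adding a thin layer of insulation will *increase* heat loss.

r_cr ≈ 31.8 mm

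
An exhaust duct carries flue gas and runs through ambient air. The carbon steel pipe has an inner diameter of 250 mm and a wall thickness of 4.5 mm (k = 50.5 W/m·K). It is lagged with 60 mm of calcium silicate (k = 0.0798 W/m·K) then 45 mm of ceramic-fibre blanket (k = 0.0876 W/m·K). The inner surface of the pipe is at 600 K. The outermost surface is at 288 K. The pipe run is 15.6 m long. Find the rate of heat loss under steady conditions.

Q ≈ 4250 W

Radial resistances (cylindrical: R_cond = ln(r_o/r_i)/(2πkL), R_conv = 1/(h·2πrL)):
R_carbon steel pipe wall = ln(129.5/125)/(2π×50.5×15.6) = 7.145×10^-6 K/W
R_calcium silicate = ln(189.5/129.5)/(2π×0.0798×15.6) = 0.04867 K/W
R_ceramic-fibre blanket = ln(234.5/189.5)/(2π×0.0876×15.6) = 0.02481 K/W
R_total = 0.07349 K/W
Q = ΔT/R_total = 312/0.07349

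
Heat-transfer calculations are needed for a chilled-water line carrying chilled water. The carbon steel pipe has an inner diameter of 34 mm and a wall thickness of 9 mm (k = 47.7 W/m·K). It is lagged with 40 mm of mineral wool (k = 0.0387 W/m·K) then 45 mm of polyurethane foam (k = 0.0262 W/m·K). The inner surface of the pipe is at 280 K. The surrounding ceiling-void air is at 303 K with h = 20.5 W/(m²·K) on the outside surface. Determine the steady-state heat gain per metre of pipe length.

q′ ≈ 3.26 W/m

Cylindrical conduction, so R = ln(r₂/r₁)/(2πkL) per layer, in series:
R_carbon steel pipe wall = ln(26/17)/(2π×47.7×1) = 0.001418 K/W
R_mineral wool = ln(66/26)/(2π×0.0387×1) = 3.831 K/W
R_polyurethane foam = ln(111/66)/(2π×0.0262×1) = 3.158 K/W
R_outer film = 1/(h_o·2πr_oL) = 1/(20.5×2π×0.111×1) = 0.06994 K/W
R_total = 7.06 K/W
Q = ΔT/R_total = 23/7.06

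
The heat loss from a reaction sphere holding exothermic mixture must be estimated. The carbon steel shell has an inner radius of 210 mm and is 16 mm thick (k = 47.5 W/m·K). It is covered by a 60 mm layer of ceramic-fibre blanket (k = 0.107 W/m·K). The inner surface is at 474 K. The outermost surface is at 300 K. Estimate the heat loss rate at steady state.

Q ≈ 252 W

Each spherical layer contributes R = (1/r_i − 1/r_o)/(4πk):
R_carbon steel shell = (1/0.21 − 1/0.226)/(4π×47.5) = 5.648×10^-4 K/W
R_ceramic-fibre blanket = (1/0.226 − 1/0.286)/(4π×0.107) = 0.6904 K/W
R_total = 0.6909 K/W
Q = ΔT/R_total = 174/0.6909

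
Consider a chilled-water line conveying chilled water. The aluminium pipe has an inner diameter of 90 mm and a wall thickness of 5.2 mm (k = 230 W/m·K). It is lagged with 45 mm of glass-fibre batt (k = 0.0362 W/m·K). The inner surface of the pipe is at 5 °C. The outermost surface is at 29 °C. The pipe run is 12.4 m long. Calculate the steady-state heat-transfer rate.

For a radial system each layer contributes R = ln(r_out/r_in)/(2πkL); films add R = 1/(hA).
R_aluminium pipe wall = ln(50.2/45)/(2π×230×12.4) = 6.102×10^-6 K/W
R_glass-fibre batt = ln(95.2/50.2)/(2π×0.0362×12.4) = 0.2269 K/W
R_total = 0.2269 K/W
Q = ΔT/R_total = 24/0.2269

Q ≈ 106 W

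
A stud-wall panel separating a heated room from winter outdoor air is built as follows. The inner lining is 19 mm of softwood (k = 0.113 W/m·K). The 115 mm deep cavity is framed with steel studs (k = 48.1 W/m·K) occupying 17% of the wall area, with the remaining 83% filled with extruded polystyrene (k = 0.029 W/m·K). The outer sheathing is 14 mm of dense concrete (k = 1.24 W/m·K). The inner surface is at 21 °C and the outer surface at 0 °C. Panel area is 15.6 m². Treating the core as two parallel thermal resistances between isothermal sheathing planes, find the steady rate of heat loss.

Sheathing layers in series; stud and cavity paths in parallel between them.
R_inner = 0.019/(0.113×15.6) = 0.01078 K/W
R_stud  = 0.115/(48.1×0.17×15.6) = 9.015×10^-4 K/W
R_cav   = 0.115/(0.029×0.83×15.6) = 0.3063 K/W
1/R_core = 1/R_stud + 1/R_cav → R_core = 8.989×10^-4 K/W
R_outer = 0.014/(1.24×15.6) = 7.237×10^-4 K/W
R_total = 0.0124 K/W
Q = ΔT/R_total = 21/0.0124

Q ≈ 1690 W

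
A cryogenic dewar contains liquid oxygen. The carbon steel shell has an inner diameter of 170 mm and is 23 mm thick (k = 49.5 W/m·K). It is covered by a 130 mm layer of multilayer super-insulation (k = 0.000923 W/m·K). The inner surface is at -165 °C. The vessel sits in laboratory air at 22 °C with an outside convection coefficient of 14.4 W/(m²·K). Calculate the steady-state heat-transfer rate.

Each spherical layer contributes R = (1/r_i − 1/r_o)/(4πk):
R_carbon steel shell = (1/0.085 − 1/0.108)/(4π×49.5) = 0.004028 K/W
R_multilayer super-insulation = (1/0.108 − 1/0.238)/(4π×0.000923) = 436 K/W
R_outer film = 1/(h·4πr_o²) = 1/(14.4×4π×0.238²) = 0.09756 K/W
R_total = 436.1 K/W
Q = ΔT/R_total = 187/436.1

Q ≈ 0.429 W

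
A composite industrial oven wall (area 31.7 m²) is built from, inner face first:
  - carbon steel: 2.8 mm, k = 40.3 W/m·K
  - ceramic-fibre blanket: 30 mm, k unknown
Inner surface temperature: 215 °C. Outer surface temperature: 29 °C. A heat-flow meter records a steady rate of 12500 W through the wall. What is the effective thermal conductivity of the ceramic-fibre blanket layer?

Thermal resistances in series:
R_carbon steel = L/(kA) = 0.0028/(40.3×31.7) = 2.192×10^-6 K/W
Sum of known resistances R_other = 2.192×10^-6 K/W
Total R = ΔT/Q = 186/12500 = 0.01488 K/W
R_ceramic-fibre blanket = R_total − R_other = 0.01488 K/W
k = L/(R·A) = 0.03/(0.01488×31.7)

k ≈ 0.0636 W/(m·K)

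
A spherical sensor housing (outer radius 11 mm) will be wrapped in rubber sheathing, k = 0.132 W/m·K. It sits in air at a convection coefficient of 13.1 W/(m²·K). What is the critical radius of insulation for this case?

r_cr ≈ 20.2 mm

For a sphere r_cr = 2k/h = 2×0.132/13.1
r_cr = 20.2 mm; since the bare radius (11 mm) is below r_cr, adding a thin layer of insulation will *increase* heat loss.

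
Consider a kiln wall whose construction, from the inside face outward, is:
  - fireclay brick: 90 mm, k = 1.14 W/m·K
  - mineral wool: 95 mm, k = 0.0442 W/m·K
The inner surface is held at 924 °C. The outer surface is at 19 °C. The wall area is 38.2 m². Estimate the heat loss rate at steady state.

Series thermal resistances:
R_fireclay brick = L/(kA) = 0.09/(1.14×38.2) = 0.002067 K/W
R_mineral wool = L/(kA) = 0.095/(0.0442×38.2) = 0.05626 K/W
R_total = 0.05833 K/W
Q = ΔT / R_total = 905 / 0.05833

Q ≈ 15500 W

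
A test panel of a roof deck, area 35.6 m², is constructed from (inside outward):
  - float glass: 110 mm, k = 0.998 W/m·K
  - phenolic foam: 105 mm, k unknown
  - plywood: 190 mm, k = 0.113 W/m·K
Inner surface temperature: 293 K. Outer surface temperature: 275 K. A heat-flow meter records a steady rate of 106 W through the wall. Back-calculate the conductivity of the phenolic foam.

Thermal resistances in series:
R_float glass = L/(kA) = 0.11/(0.998×35.6) = 0.003096 K/W
R_plywood = L/(kA) = 0.19/(0.113×35.6) = 0.04723 K/W
Sum of known resistances R_other = 0.05033 K/W
Total R = ΔT/Q = 18/106 = 0.1698 K/W
R_phenolic foam = R_total − R_other = 0.1195 K/W
k = L/(R·A) = 0.105/(0.1195×35.6)

k ≈ 0.0247 W/(m·K)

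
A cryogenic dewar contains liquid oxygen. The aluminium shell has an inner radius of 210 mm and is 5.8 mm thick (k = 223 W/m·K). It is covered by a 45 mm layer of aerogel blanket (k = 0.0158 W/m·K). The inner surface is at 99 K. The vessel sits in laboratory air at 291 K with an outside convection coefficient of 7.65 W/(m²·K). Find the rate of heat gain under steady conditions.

Spherical conduction: R = (1/r_in − 1/r_out)/(4πk) per layer; series-sum.
R_aluminium shell = (1/0.21 − 1/0.2158)/(4π×223) = 4.567×10^-5 K/W
R_aerogel blanket = (1/0.2158 − 1/0.2608)/(4π×0.0158) = 4.027 K/W
R_outer film = 1/(h·4πr_o²) = 1/(7.65×4π×0.2608²) = 0.1529 K/W
R_total = 4.18 K/W
Q = ΔT/R_total = 192/4.18

Q ≈ 45.9 W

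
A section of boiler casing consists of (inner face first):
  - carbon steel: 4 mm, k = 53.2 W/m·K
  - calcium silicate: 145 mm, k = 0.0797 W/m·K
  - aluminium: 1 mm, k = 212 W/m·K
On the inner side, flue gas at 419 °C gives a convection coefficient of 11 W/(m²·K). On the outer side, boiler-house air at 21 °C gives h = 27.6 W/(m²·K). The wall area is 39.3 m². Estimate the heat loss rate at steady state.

Q ≈ 8040 W

Series thermal resistances:
R_inner film = 1/(h_i·A) = 1/(11×39.3) = 0.002313 K/W
R_carbon steel = L/(kA) = 0.004/(53.2×39.3) = 1.913×10^-6 K/W
R_calcium silicate = L/(kA) = 0.145/(0.0797×39.3) = 0.04629 K/W
R_aluminium = L/(kA) = 0.001/(212×39.3) = 1.2×10^-7 K/W
R_outer film = 1/(h_o·A) = 1/(27.6×39.3) = 9.219×10^-4 K/W
R_total = 0.04953 K/W
Q = ΔT / R_total = 398 / 0.04953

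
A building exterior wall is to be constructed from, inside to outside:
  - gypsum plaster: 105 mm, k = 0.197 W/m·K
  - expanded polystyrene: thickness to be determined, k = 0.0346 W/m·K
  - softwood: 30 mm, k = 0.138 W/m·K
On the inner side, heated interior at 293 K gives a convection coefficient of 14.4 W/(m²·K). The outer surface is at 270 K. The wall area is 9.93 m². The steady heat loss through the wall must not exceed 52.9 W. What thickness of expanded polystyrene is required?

Using the resistance-network approach (series):
R_inner film = 1/(h_i·A) = 1/(14.4×9.93) = 0.006993 K/W
R_gypsum plaster = L/(kA) = 0.105/(0.197×9.93) = 0.05368 K/W
R_softwood = L/(kA) = 0.03/(0.138×9.93) = 0.02189 K/W
Sum of the known resistances R_other = 0.08256 K/W
Required total resistance R_tot = ΔT/Q_allow = 23/52.9 = 0.4348 K/W
R_expanded polystyrene = R_tot − R_other = 0.3522 K/W
L = R·k·A = 0.3522×0.0346×9.93

L ≈ 121 mm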